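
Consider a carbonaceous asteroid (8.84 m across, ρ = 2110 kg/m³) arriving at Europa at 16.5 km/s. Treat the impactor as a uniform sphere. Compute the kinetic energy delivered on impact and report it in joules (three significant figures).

E ≈ 1.04 × 10^14 J

v = 16500 m/s.
Mass m = (π/6) ρ d³ = (π/6) × 2110 × (8.84)³ = 7.632 × 10^5 kg
E = ½ m v² = 0.5 × 7.632 × 10^5 × (16500)² = 1.039 × 10^14 J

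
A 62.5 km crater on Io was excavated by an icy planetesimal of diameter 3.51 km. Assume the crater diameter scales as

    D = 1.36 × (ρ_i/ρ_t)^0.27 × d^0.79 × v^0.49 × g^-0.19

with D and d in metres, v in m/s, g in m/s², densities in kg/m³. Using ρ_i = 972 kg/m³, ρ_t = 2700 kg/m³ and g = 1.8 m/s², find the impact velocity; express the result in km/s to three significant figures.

Rearranging for v: v = [D / (1.36 · (972/2700)^0.27 · 3510^0.79 · 1.8^-0.19)]^(1/0.49).
D = 62500 m.
(972/2700)^0.27 = 0.7589
3510^0.79 = 632.1
1.8^-0.19 = 0.8943
Denominator = 1.36 × 0.7589 × 632.1 × 0.8943 = 583.4
D / 583.4 = 62500 / 583.4 = 107.1
v = 107.1^(1/0.49) = 107.1^2.0408 = 13880 m/s

v ≈ 13.9 km/s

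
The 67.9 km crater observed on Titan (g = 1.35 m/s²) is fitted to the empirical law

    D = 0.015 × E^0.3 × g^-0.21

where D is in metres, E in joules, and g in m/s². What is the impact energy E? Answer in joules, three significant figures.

Rearranging: E = [D / (0.015 · g^-0.21)]^(1/0.3).
D = 67900 m.
g^-0.21 = 1.35^-0.21 = 0.9389
D / (0.015 × 0.9389) = 67900 / (0.01408) = 4.822 × 10^6
E = (4.822 × 10^6)^3.3333 = 1.893 × 10^22 J

E ≈ 1.89 × 10^22 J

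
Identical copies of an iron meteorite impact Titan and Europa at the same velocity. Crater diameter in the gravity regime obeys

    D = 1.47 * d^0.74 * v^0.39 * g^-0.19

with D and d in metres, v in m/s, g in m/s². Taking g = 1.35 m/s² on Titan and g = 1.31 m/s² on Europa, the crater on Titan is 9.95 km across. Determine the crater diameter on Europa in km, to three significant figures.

All impactor-dependent factors cancel in the ratio, leaving D_Europa/D_Titan = (g_Europa/g_Titan)^-0.19.
(1.31/1.35)^-0.19 = 0.9704^-0.19 = 1.006
D_Europa = 1.006 × 9.95 km = 10.0 km

D ≈ 10.0 km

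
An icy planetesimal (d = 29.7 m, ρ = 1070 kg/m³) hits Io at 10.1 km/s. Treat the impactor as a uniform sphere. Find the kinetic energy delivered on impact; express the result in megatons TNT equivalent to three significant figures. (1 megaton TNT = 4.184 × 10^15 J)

v = 10100 m/s.
Mass m = (π/6) ρ d³ = (π/6) × 1070 × (29.7)³ = 1.468 × 10^7 kg
E = ½ m v² = 0.5 × 1.468 × 10^7 × (10100)² = 7.488 × 10^14 J
   = 7.488 × 10^14 / 4.184×10^15 = 0.1790 Mt

E ≈ 0.179 Mt TNT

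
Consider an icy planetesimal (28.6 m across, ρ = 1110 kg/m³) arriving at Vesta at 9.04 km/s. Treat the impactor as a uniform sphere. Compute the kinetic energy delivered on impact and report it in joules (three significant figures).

v = 9040 m/s.
Mass m = (π/6) ρ d³ = (π/6) × 1110 × (28.6)³ = 1.360 × 10^7 kg
E = ½ m v² = 0.5 × 1.360 × 10^7 × (9040)² = 5.557 × 10^14 J

E ≈ 5.56 × 10^14 J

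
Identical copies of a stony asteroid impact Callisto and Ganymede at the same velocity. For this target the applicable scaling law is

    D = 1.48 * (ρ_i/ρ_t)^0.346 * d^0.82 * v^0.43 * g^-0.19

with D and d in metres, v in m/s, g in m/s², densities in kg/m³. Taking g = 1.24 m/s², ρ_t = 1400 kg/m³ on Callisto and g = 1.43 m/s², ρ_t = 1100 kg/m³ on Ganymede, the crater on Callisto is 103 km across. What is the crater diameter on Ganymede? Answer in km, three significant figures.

D ≈ 109 km

The impactor-only factors (d, v, ρ_i) cancel in the ratio, leaving D_Ganymede/D_Callisto = (g_Ganymede/g_Callisto)^-0.19 · (ρ_t,Callisto/ρ_t,Ganymede)^0.346.
(1.43/1.24)^-0.19 = 1.153^-0.19 = 0.9733
(1400/1100)^0.346 = 1.273^0.346 = 1.087
Ratio = 0.9733 × 1.087 = 1.058
D_Ganymede = 1.058 × 103 km = 109 km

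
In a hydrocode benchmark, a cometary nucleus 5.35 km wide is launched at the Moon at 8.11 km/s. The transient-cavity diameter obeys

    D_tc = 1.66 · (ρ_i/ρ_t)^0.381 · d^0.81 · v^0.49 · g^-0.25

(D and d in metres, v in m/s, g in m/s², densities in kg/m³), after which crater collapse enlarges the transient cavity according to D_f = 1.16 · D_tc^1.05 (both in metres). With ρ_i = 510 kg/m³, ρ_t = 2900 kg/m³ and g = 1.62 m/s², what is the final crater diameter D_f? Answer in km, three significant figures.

In SI: d = 5350 m, v = 8110 m/s.
(ρ_i/ρ_t)^0.381 = (510/2900)^0.381 = 0.5157
d^0.81 = 5350^0.81 = 1047
v^0.49 = 8110^0.49 = 82.30
g^-0.25 = 1.62^-0.25 = 0.8864
D_tc = 1.66 × 0.5157 × 1047 × 82.30 × 0.8864 = 65390 m
D_f = 1.16 × (65390)^1.05 = 1.321 × 10^5 m
     = 132.1 km

D_f ≈ 132 km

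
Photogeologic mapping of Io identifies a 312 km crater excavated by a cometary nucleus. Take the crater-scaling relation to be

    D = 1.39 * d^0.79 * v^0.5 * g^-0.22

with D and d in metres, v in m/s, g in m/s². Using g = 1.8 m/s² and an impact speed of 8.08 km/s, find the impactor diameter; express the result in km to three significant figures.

d ≈ 23.5 km

Rearranging for d: d = [D / (1.39 · 8080^0.5 · 1.8^-0.22)]^(1/0.79).
D = 312000 m.
8080^0.5 = 89.89
1.8^-0.22 = 0.8787
Denominator = 1.39 × 89.89 × 0.8787 = 109.8
D / 109.8 = 312000 / 109.8 = 2842
d = 2842^(1/0.79) = 2842^1.2658 = 23529 m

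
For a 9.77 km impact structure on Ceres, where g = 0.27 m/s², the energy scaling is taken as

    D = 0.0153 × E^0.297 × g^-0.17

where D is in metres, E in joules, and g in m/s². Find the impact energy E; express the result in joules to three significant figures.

Rearranging: E = [D / (0.0153 · g^-0.17)]^(1/0.297).
D = 9770 m.
g^-0.17 = 0.27^-0.17 = 1.249
D / (0.0153 × 1.249) = 9770 / (0.01911) = 5.113 × 10^5
E = (5.113 × 10^5)^3.367 = 1.664 × 10^19 J

E ≈ 1.66 × 10^19 J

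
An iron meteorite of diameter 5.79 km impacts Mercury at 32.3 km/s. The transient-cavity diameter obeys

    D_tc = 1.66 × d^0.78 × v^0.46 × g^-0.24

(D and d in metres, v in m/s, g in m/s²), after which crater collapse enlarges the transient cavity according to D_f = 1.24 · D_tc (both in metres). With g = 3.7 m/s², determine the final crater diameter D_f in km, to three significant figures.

D_f ≈ 154 km

In SI: d = 5790 m, v = 32300 m/s.
d^0.78 = 5790^0.78 = 860.8
v^0.46 = 32300^0.46 = 118.6
g^-0.24 = 3.7^-0.24 = 0.7305
D_tc = 1.66 × 860.8 × 118.6 × 0.7305 = 1.238 × 10^5 m
D_f = 1.24 × 1.238 × 10^5 = 1.535 × 10^5 m
     = 153.5 km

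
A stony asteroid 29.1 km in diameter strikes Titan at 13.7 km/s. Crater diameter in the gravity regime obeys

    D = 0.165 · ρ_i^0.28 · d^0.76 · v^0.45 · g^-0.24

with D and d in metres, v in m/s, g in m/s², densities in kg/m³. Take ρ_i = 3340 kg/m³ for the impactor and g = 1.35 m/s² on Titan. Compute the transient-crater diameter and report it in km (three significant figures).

In SI units: d = 29100 m, v = 13700 m/s.
ρ_i^0.28 = 3340^0.28 = 9.697
d^0.76 = 29100^0.76 = 2469
v^0.45 = 13700^0.45 = 72.70
g^-0.24 = 1.35^-0.24 = 0.9305
D = 0.165 × 9.697 × 2469 × 72.70 × 0.9305 = 2.672 × 10^5 m
   = 267.2 km

D ≈ 267 km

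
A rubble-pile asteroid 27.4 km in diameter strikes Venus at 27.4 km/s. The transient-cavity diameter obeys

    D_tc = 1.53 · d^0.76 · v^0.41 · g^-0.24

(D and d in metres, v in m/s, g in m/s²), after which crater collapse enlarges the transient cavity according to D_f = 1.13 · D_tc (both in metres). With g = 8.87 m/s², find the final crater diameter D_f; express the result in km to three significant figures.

D_f ≈ 159 km

In SI: d = 27400 m, v = 27400 m/s.
d^0.76 = 27400^0.76 = 2359
v^0.41 = 27400^0.41 = 65.99
g^-0.24 = 8.87^-0.24 = 0.5922
D_tc = 1.53 × 2359 × 65.99 × 0.5922 = 1.410 × 10^5 m
D_f = 1.13 × 1.410 × 10^5 = 1.593 × 10^5 m
     = 159.3 km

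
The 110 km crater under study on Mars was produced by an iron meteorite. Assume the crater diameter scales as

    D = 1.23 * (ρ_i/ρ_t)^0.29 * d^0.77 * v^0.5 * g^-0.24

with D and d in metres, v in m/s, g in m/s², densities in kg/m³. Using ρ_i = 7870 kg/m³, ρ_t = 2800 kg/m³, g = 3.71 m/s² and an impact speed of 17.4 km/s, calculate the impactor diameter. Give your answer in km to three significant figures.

d ≈ 4.85 km

Rearranging for d: d = [D / (1.23 · (7870/2800)^0.29 · 17400^0.5 · 3.71^-0.24)]^(1/0.77).
D = 110000 m.
(7870/2800)^0.29 = 1.349
17400^0.5 = 131.9
3.71^-0.24 = 0.7300
Denominator = 1.23 × 1.349 × 131.9 × 0.7300 = 159.8
D / 159.8 = 110000 / 159.8 = 688.4
d = 688.4^(1/0.77) = 688.4^1.2987 = 4847 m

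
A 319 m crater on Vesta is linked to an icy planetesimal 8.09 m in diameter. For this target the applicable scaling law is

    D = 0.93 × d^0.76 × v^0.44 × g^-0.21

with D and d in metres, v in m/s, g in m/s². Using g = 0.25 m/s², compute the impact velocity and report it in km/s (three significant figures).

Rearranging for v: v = [D / (0.93 · 8.09^0.76 · 0.25^-0.21)]^(1/0.44).
8.09^0.76 = 4.898
0.25^-0.21 = 1.338
Denominator = 0.93 × 4.898 × 1.338 = 6.095
D / 6.095 = 319 / 6.095 = 52.34
v = 52.34^(1/0.44) = 52.34^2.2727 = 8061 m/s

v ≈ 8.06 km/s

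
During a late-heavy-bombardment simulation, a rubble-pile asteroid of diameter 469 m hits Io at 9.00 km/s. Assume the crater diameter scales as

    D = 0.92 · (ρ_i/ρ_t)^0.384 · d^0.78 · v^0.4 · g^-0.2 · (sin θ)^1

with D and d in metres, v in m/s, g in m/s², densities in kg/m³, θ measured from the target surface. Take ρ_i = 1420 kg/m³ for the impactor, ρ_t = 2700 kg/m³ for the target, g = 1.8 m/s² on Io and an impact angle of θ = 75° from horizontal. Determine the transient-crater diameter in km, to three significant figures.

D ≈ 2.86 km

In SI units: v = 9000 m/s.
(ρ_i/ρ_t)^0.384 = (1420/2700)^0.384 = 0.7813
d^0.78 = 469^0.78 = 121.2
v^0.4 = 9000^0.4 = 38.17
g^-0.2 = 1.8^-0.2 = 0.8891
(sin 75°)^1 = 0.9659^1 = 0.9659
D = 0.92 × 0.7813 × 121.2 × 38.17 × 0.8891 × 0.9659 = 2856 m
   = 2.856 km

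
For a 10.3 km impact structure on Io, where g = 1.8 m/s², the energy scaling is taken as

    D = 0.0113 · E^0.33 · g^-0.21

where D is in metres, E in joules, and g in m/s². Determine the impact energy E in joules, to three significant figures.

E ≈ 1.67 × 10^18 J

Rearranging: E = [D / (0.0113 · g^-0.21)]^(1/0.33).
D = 10300 m.
g^-0.21 = 1.8^-0.21 = 0.8839
D / (0.0113 × 0.8839) = 10300 / (9.988 × 10^-3) = 1.031 × 10^6
E = (1.031 × 10^6)^3.0303 = 1.667 × 10^18 J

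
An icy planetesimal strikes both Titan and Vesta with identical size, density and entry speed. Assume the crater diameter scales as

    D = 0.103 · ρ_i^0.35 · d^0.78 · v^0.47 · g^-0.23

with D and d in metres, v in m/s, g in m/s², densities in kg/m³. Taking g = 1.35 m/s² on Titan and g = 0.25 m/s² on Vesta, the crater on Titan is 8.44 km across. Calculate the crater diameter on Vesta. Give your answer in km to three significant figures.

All impactor-dependent factors cancel in the ratio, leaving D_Vesta/D_Titan = (g_Vesta/g_Titan)^-0.23.
(0.25/1.35)^-0.23 = 0.1852^-0.23 = 1.474
D_Vesta = 1.474 × 8.44 km = 12.4 km

D ≈ 12.4 km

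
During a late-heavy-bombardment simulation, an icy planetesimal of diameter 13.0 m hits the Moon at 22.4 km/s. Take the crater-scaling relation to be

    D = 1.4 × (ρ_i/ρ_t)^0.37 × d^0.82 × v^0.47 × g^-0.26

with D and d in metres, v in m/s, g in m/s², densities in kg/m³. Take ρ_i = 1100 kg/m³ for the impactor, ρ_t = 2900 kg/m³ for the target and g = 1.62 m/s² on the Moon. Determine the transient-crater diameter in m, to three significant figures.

D ≈ 783 m

In SI units: v = 22400 m/s.
(ρ_i/ρ_t)^0.37 = (1100/2900)^0.37 = 0.6986
d^0.82 = 13^0.82 = 8.193
v^0.47 = 22400^0.47 = 110.8
g^-0.26 = 1.62^-0.26 = 0.8821
D = 1.4 × 0.6986 × 8.193 × 110.8 × 0.8821 = 783.2 m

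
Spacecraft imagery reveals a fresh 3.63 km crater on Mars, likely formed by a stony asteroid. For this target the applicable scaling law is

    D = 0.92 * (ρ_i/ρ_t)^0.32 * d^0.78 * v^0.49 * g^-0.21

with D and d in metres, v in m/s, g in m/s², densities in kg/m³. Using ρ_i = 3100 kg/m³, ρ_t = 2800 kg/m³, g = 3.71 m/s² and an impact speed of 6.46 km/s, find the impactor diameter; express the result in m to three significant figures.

Rearranging for d: d = [D / (0.92 · (3100/2800)^0.32 · 6460^0.49 · 3.71^-0.21)]^(1/0.78).
D = 3630 m.
(3100/2800)^0.32 = 1.033
6460^0.49 = 73.62
3.71^-0.21 = 0.7593
Denominator = 0.92 × 1.033 × 73.62 × 0.7593 = 53.12
D / 53.12 = 3630 / 53.12 = 68.34
d = 68.34^(1/0.78) = 68.34^1.2821 = 225.0 m

d ≈ 225 m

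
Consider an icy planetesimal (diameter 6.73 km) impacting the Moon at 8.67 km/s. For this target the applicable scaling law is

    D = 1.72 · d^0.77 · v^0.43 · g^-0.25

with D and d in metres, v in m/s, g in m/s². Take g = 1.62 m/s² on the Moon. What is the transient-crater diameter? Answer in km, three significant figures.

D ≈ 66.7 km

In SI units: d = 6730 m, v = 8670 m/s.
d^0.77 = 6730^0.77 = 886.3
v^0.43 = 8670^0.43 = 49.36
g^-0.25 = 1.62^-0.25 = 0.8864
D = 1.72 × 886.3 × 49.36 × 0.8864 = 66698 m
   = 66.70 km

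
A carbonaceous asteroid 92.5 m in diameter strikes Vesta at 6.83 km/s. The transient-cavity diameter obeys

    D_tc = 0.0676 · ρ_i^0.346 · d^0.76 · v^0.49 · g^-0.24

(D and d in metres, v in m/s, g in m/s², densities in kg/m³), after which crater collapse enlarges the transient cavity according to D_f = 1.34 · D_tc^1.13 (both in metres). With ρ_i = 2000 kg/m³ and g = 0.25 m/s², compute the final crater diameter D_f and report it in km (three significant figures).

D_f ≈ 11.8 km

v = 6830 m/s.
ρ_i^0.346 = 2000^0.346 = 13.87
d^0.76 = 92.5^0.76 = 31.21
v^0.49 = 6830^0.49 = 75.66
g^-0.24 = 0.25^-0.24 = 1.395
D_tc = 0.0676 × 13.87 × 31.21 × 75.66 × 1.395 = 3089 m
D_f = 1.34 × (3089)^1.13 = 11765 m
     = 11.77 km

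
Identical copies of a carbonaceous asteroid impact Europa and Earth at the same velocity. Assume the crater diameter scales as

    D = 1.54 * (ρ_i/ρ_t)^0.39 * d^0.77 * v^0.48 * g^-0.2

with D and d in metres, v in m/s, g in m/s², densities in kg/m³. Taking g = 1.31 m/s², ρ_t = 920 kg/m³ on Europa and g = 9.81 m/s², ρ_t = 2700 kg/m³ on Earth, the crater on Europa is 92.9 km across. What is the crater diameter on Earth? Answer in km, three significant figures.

D ≈ 40.8 km

The impactor-only factors (d, v, ρ_i) cancel in the ratio, leaving D_Earth/D_Europa = (g_Earth/g_Europa)^-0.2 · (ρ_t,Europa/ρ_t,Earth)^0.39.
(9.81/1.31)^-0.2 = 7.489^-0.2 = 0.6685
(920/2700)^0.39 = 0.3407^0.39 = 0.6571
Ratio = 0.6685 × 0.6571 = 0.4393
D_Earth = 0.4393 × 92.9 km = 40.8 km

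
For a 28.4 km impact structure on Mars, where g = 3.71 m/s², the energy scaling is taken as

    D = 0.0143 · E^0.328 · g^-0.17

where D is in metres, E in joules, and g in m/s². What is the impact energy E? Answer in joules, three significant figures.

E ≈ 3.14 × 10^19 J

Rearranging: E = [D / (0.0143 · g^-0.17)]^(1/0.328).
D = 28400 m.
g^-0.17 = 3.71^-0.17 = 0.8002
D / (0.0143 × 0.8002) = 28400 / (0.01144) = 2.483 × 10^6
E = (2.483 × 10^6)^3.0488 = 3.141 × 10^19 J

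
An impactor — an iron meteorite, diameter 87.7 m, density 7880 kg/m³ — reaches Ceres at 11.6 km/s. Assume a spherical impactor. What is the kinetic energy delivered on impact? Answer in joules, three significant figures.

v = 11600 m/s.
Mass m = (π/6) ρ d³ = (π/6) × 7880 × (87.7)³ = 2.783 × 10^9 kg
E = ½ m v² = 0.5 × 2.783 × 10^9 × (11600)² = 1.872 × 10^17 J

E ≈ 1.87 × 10^17 J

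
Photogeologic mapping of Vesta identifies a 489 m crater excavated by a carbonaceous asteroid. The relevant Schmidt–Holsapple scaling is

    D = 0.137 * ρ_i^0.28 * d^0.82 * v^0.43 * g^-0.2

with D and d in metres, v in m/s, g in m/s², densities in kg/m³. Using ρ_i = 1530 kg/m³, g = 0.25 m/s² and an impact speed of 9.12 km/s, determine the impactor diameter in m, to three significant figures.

d ≈ 10.5 m

Rearranging for d: d = [D / (0.137 · 1530^0.28 · 9120^0.43 · 0.25^-0.2)]^(1/0.82).
1530^0.28 = 7.793
9120^0.43 = 50.44
0.25^-0.2 = 1.320
Denominator = 0.137 × 7.793 × 50.44 × 1.320 = 71.08
D / 71.08 = 489 / 71.08 = 6.880
d = 6.880^(1/0.82) = 6.880^1.2195 = 10.51 m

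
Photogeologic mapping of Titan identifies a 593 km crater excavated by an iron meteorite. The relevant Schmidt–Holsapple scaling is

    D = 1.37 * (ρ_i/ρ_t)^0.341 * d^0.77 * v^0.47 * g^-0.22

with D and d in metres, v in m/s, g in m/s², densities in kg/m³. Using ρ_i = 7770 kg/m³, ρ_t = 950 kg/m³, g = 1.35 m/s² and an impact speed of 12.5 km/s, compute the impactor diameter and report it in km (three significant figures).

Rearranging for d: d = [D / (1.37 · (7770/950)^0.341 · 12500^0.47 · 1.35^-0.22)]^(1/0.77).
D = 593000 m.
(7770/950)^0.341 = 2.048
12500^0.47 = 84.25
1.35^-0.22 = 0.9361
Denominator = 1.37 × 2.048 × 84.25 × 0.9361 = 221.3
D / 221.3 = 593000 / 221.3 = 2680
d = 2680^(1/0.77) = 2680^1.2987 = 28322 m

d ≈ 28.3 km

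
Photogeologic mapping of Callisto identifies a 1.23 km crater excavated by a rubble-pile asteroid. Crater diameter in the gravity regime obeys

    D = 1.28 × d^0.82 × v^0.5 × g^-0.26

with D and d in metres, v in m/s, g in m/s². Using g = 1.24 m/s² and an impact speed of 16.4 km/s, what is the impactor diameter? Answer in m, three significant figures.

d ≈ 12.5 m

Rearranging for d: d = [D / (1.28 · 16400^0.5 · 1.24^-0.26)]^(1/0.82).
D = 1230 m.
16400^0.5 = 128.1
1.24^-0.26 = 0.9456
Denominator = 1.28 × 128.1 × 0.9456 = 155.0
D / 155.0 = 1230 / 155.0 = 7.935
d = 7.935^(1/0.82) = 7.935^1.2195 = 12.50 m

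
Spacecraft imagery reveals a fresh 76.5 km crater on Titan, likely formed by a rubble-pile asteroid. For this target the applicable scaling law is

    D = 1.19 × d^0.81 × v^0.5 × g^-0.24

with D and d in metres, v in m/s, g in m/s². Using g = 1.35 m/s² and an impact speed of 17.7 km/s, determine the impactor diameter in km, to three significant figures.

d ≈ 2.25 km

Rearranging for d: d = [D / (1.19 · 17700^0.5 · 1.35^-0.24)]^(1/0.81).
D = 76500 m.
17700^0.5 = 133.0
1.35^-0.24 = 0.9305
Denominator = 1.19 × 133.0 × 0.9305 = 147.3
D / 147.3 = 76500 / 147.3 = 519.3
d = 519.3^(1/0.81) = 519.3^1.2346 = 2251 m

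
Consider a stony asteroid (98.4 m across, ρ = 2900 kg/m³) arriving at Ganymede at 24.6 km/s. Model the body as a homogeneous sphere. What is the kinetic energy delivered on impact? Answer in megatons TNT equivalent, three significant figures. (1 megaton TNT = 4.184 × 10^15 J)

v = 24600 m/s.
Mass m = (π/6) ρ d³ = (π/6) × 2900 × (98.4)³ = 1.447 × 10^9 kg
E = ½ m v² = 0.5 × 1.447 × 10^9 × (24600)² = 4.378 × 10^17 J
   = 4.378 × 10^17 / 4.184×10^15 = 104.6 Mt

E ≈ 105 Mt TNT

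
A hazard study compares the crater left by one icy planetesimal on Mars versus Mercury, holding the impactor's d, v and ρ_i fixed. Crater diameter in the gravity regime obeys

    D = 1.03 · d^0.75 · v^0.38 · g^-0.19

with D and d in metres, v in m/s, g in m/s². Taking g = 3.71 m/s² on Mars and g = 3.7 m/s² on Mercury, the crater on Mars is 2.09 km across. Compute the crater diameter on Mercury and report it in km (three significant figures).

All impactor-dependent factors cancel in the ratio, leaving D_Mercury/D_Mars = (g_Mercury/g_Mars)^-0.19.
(3.7/3.71)^-0.19 = 0.9973^-0.19 = 1.001
D_Mercury = 1.001 × 2.09 km = 2.09 km

D ≈ 2.09 km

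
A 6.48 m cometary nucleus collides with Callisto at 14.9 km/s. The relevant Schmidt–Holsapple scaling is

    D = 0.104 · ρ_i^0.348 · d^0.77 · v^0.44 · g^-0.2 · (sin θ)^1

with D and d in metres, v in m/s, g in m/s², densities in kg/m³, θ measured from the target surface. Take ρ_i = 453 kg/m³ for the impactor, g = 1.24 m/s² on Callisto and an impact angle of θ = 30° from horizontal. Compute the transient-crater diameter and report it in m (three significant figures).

D ≈ 121 m

In SI units: v = 14900 m/s.
ρ_i^0.348 = 453^0.348 = 8.401
d^0.77 = 6.48^0.77 = 4.216
v^0.44 = 14900^0.44 = 68.58
g^-0.2 = 1.24^-0.2 = 0.9579
(sin 30°)^1 = 0.5000^1 = 0.5000
D = 0.104 × 8.401 × 4.216 × 68.58 × 0.9579 × 0.5000 = 121.0 m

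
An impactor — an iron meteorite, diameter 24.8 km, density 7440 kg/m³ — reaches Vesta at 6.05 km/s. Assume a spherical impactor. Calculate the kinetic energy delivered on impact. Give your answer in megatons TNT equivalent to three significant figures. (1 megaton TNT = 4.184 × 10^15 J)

d = 24800 m; v = 6050 m/s.
Mass m = (π/6) ρ d³ = (π/6) × 7440 × (24800)³ = 5.942 × 10^16 kg
E = ½ m v² = 0.5 × 5.942 × 10^16 × (6050)² = 1.087 × 10^24 J
   = 1.087 × 10^24 / 4.184×10^15 = 2.598 × 10^8 Mt

E ≈ 2.60 × 10^8 Mt TNT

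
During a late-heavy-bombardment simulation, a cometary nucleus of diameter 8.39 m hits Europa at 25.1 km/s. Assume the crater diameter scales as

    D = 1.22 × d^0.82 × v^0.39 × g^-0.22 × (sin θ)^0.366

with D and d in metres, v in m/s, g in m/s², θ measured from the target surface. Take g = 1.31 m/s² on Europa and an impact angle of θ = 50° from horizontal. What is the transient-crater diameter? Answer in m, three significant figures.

In SI units: v = 25100 m/s.
d^0.82 = 8.39^0.82 = 5.721
v^0.39 = 25100^0.39 = 51.98
g^-0.22 = 1.31^-0.22 = 0.9423
(sin 50°)^0.366 = 0.7660^0.366 = 0.9070
D = 1.22 × 5.721 × 51.98 × 0.9423 × 0.9070 = 310.1 m

D ≈ 310 m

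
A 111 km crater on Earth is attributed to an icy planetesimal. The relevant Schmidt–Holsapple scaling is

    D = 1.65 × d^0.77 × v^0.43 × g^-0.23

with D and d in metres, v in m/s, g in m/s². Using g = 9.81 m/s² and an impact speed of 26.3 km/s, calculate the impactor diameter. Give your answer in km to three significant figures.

d ≈ 12.5 km

Rearranging for d: d = [D / (1.65 · 26300^0.43 · 9.81^-0.23)]^(1/0.77).
D = 111000 m.
26300^0.43 = 79.54
9.81^-0.23 = 0.5914
Denominator = 1.65 × 79.54 × 0.5914 = 77.62
D / 77.62 = 111000 / 77.62 = 1430
d = 1430^(1/0.77) = 1430^1.2987 = 12527 m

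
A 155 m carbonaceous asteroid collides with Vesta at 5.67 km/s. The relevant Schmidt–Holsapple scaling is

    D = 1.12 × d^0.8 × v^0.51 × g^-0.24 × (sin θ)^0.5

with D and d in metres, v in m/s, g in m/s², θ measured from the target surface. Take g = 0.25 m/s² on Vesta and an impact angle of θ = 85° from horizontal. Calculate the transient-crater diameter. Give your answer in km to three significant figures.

D ≈ 7.24 km

In SI units: v = 5670 m/s.
d^0.8 = 155^0.8 = 56.53
v^0.51 = 5670^0.51 = 82.10
g^-0.24 = 0.25^-0.24 = 1.395
(sin 85°)^0.5 = 0.9962^0.5 = 0.9981
D = 1.12 × 56.53 × 82.10 × 1.395 × 0.9981 = 7237 m
   = 7.237 km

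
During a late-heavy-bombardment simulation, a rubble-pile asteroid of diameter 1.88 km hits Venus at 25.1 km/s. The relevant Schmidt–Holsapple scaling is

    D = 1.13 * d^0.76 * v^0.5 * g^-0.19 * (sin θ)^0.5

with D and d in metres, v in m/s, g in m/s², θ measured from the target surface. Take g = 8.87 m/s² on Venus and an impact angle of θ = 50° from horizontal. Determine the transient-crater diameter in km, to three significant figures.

D ≈ 31.9 km

In SI units: d = 1880 m, v = 25100 m/s.
d^0.76 = 1880^0.76 = 307.9
v^0.5 = 25100^0.5 = 158.4
g^-0.19 = 8.87^-0.19 = 0.6605
(sin 50°)^0.5 = 0.7660^0.5 = 0.8752
D = 1.13 × 307.9 × 158.4 × 0.6605 × 0.8752 = 31858 m
   = 31.86 km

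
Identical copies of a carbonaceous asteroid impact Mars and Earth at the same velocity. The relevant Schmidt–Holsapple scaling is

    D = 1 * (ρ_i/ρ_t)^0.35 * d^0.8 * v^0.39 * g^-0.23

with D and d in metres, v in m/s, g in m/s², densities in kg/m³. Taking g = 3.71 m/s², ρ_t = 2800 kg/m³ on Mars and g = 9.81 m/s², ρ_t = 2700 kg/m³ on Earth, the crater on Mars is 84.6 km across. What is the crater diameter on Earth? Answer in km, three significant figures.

The impactor-only factors (d, v, ρ_i) cancel in the ratio, leaving D_Earth/D_Mars = (g_Earth/g_Mars)^-0.23 · (ρ_t,Mars/ρ_t,Earth)^0.35.
(9.81/3.71)^-0.23 = 2.644^-0.23 = 0.7996
(2800/2700)^0.35 = 1.037^0.35 = 1.013
Ratio = 0.7996 × 1.013 = 0.8100
D_Earth = 0.8100 × 84.6 km = 68.5 km

D ≈ 68.5 km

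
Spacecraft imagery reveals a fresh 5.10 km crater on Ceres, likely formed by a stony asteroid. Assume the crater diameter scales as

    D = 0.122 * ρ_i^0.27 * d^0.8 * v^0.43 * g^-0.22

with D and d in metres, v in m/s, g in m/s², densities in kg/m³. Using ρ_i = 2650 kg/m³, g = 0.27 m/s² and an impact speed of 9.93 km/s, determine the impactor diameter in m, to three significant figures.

d ≈ 207 m

Rearranging for d: d = [D / (0.122 · 2650^0.27 · 9930^0.43 · 0.27^-0.22)]^(1/0.8).
D = 5100 m.
2650^0.27 = 8.400
9930^0.43 = 52.32
0.27^-0.22 = 1.334
Denominator = 0.122 × 8.400 × 52.32 × 1.334 = 71.53
D / 71.53 = 5100 / 71.53 = 71.30
d = 71.30^(1/0.8) = 71.30^1.25 = 207.2 m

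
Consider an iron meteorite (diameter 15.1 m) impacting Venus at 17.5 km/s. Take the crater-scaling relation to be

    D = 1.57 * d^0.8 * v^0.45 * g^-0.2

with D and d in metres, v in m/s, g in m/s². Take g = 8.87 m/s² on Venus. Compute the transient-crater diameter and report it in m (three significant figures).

In SI units: v = 17500 m/s.
d^0.8 = 15.1^0.8 = 8.774
v^0.45 = 17500^0.45 = 81.16
g^-0.2 = 8.87^-0.2 = 0.6463
D = 1.57 × 8.774 × 81.16 × 0.6463 = 722.6 m

D ≈ 723 m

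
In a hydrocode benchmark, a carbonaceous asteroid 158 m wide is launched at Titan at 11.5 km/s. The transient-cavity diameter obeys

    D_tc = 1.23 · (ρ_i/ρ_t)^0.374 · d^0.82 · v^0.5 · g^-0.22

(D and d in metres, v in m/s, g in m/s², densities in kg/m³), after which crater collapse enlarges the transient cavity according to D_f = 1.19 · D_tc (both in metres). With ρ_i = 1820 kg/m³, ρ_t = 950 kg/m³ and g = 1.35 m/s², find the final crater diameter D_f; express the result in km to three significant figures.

v = 11500 m/s.
(ρ_i/ρ_t)^0.374 = (1820/950)^0.374 = 1.275
d^0.82 = 158^0.82 = 63.52
v^0.5 = 11500^0.5 = 107.2
g^-0.22 = 1.35^-0.22 = 0.9361
D_tc = 1.23 × 1.275 × 63.52 × 107.2 × 0.9361 = 9996 m
D_f = 1.19 × 9996 = 11895 m
     = 11.90 km

D_f ≈ 11.9 km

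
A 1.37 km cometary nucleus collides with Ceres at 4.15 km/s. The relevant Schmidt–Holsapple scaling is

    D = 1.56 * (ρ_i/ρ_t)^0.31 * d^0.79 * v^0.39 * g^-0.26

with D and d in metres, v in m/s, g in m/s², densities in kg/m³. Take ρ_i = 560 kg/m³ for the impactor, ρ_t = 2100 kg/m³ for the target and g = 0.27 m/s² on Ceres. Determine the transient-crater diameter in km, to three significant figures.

In SI units: d = 1370 m, v = 4150 m/s.
(ρ_i/ρ_t)^0.31 = (560/2100)^0.31 = 0.6638
d^0.79 = 1370^0.79 = 300.6
v^0.39 = 4150^0.39 = 25.77
g^-0.26 = 0.27^-0.26 = 1.406
D = 1.56 × 0.6638 × 300.6 × 25.77 × 1.406 = 11278 m
   = 11.28 km

D ≈ 11.3 km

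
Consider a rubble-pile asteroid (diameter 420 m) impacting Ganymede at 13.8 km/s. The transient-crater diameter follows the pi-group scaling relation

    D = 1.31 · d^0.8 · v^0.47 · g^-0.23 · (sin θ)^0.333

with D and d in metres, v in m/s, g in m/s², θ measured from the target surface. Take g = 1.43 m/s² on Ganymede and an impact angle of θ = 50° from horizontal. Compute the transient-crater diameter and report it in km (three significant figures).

D ≈ 12.2 km

In SI units: v = 13800 m/s.
d^0.8 = 420^0.8 = 125.5
v^0.47 = 13800^0.47 = 88.26
g^-0.23 = 1.43^-0.23 = 0.9210
(sin 50°)^0.333 = 0.7660^0.333 = 0.9151
D = 1.31 × 125.5 × 88.26 × 0.9210 × 0.9151 = 12229 m
   = 12.23 km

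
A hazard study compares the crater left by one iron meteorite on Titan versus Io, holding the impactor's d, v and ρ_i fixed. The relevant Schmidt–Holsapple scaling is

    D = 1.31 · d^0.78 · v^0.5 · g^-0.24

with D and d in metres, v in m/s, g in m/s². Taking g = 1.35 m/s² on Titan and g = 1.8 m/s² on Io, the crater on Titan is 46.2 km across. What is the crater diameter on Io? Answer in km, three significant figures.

D ≈ 43.1 km

All impactor-dependent factors cancel in the ratio, leaving D_Io/D_Titan = (g_Io/g_Titan)^-0.24.
(1.8/1.35)^-0.24 = 1.333^-0.24 = 0.9333
D_Io = 0.9333 × 46.2 km = 43.1 km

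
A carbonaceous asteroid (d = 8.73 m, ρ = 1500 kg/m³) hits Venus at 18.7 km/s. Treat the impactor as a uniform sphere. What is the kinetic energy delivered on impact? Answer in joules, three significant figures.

E ≈ 9.14 × 10^13 J

v = 18700 m/s.
Mass m = (π/6) ρ d³ = (π/6) × 1500 × (8.73)³ = 5.226 × 10^5 kg
E = ½ m v² = 0.5 × 5.226 × 10^5 × (18700)² = 9.137 × 10^13 J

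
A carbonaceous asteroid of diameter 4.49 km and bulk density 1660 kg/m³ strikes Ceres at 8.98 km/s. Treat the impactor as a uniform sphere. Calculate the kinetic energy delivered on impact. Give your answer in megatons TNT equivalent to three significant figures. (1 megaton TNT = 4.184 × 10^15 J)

E ≈ 7.58 × 10^5 Mt TNT

d = 4490 m; v = 8980 m/s.
Mass m = (π/6) ρ d³ = (π/6) × 1660 × (4490)³ = 7.868 × 10^13 kg
E = ½ m v² = 0.5 × 7.868 × 10^13 × (8980)² = 3.172 × 10^21 J
   = 3.172 × 10^21 / 4.184×10^15 = 7.581 × 10^5 Mt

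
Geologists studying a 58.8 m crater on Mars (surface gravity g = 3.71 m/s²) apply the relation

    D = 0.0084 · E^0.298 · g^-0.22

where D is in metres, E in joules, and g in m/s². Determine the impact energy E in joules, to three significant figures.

E ≈ 2.11 × 10^13 J

Rearranging: E = [D / (0.0084 · g^-0.22)]^(1/0.298).
g^-0.22 = 3.71^-0.22 = 0.7494
D / (0.0084 × 0.7494) = 58.8 / (6.295 × 10^-3) = 9.341 × 10^3
E = (9.341 × 10^3)^3.3557 = 2.106 × 10^13 J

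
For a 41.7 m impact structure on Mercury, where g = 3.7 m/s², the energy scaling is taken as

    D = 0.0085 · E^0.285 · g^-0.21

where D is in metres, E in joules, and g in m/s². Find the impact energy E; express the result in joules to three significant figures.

E ≈ 2.34 × 10^13 J

Rearranging: E = [D / (0.0085 · g^-0.21)]^(1/0.285).
g^-0.21 = 3.7^-0.21 = 0.7598
D / (0.0085 × 0.7598) = 41.7 / (6.458 × 10^-3) = 6.457 × 10^3
E = (6.457 × 10^3)^3.5088 = 2.337 × 10^13 J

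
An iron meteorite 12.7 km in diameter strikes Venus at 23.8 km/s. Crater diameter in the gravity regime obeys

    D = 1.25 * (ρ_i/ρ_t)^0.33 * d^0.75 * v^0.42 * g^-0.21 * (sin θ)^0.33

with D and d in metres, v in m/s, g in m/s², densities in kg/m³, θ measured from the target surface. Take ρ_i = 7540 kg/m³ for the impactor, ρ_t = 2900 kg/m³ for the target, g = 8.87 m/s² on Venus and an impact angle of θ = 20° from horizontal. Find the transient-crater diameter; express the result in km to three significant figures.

D ≈ 62.7 km

In SI units: d = 12700 m, v = 23800 m/s.
(ρ_i/ρ_t)^0.33 = (7540/2900)^0.33 = 1.371
d^0.75 = 12700^0.75 = 1196
v^0.42 = 23800^0.42 = 68.89
g^-0.21 = 8.87^-0.21 = 0.6323
(sin 20°)^0.33 = 0.3420^0.33 = 0.7018
D = 1.25 × 1.371 × 1196 × 68.89 × 0.6323 × 0.7018 = 62657 m
   = 62.66 km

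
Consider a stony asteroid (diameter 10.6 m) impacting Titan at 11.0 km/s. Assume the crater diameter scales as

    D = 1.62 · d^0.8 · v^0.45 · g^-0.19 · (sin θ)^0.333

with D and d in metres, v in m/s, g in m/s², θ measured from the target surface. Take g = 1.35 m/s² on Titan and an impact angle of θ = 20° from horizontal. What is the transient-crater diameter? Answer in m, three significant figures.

In SI units: v = 11000 m/s.
d^0.8 = 10.6^0.8 = 6.611
v^0.45 = 11000^0.45 = 65.86
g^-0.19 = 1.35^-0.19 = 0.9446
(sin 20°)^0.333 = 0.3420^0.333 = 0.6996
D = 1.62 × 6.611 × 65.86 × 0.9446 × 0.6996 = 466.1 m

D ≈ 466 m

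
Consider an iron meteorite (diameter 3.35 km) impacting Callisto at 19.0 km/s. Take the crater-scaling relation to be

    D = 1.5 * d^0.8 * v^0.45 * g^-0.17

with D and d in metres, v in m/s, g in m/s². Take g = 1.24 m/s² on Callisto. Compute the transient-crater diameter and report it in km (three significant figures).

D ≈ 80.5 km

In SI units: d = 3350 m, v = 19000 m/s.
d^0.8 = 3350^0.8 = 660.7
v^0.45 = 19000^0.45 = 84.22
g^-0.17 = 1.24^-0.17 = 0.9641
D = 1.5 × 660.7 × 84.22 × 0.9641 = 80470 m
   = 80.47 km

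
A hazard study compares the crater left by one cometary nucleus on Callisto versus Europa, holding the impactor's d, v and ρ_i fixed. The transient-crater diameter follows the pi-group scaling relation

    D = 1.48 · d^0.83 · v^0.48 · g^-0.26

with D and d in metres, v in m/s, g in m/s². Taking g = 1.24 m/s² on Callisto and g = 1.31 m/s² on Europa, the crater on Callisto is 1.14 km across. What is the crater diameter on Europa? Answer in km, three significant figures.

All impactor-dependent factors cancel in the ratio, leaving D_Europa/D_Callisto = (g_Europa/g_Callisto)^-0.26.
(1.31/1.24)^-0.26 = 1.056^-0.26 = 0.9859
D_Europa = 0.9859 × 1.14 km = 1.12 km

D ≈ 1.12 km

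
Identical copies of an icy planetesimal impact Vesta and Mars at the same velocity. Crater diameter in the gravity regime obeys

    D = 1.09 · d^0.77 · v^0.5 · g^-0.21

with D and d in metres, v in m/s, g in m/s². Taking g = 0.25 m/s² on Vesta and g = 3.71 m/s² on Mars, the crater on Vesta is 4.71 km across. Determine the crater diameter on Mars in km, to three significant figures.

All impactor-dependent factors cancel in the ratio, leaving D_Mars/D_Vesta = (g_Mars/g_Vesta)^-0.21.
(3.71/0.25)^-0.21 = 14.84^-0.21 = 0.5675
D_Mars = 0.5675 × 4.71 km = 2.67 km

D ≈ 2.67 km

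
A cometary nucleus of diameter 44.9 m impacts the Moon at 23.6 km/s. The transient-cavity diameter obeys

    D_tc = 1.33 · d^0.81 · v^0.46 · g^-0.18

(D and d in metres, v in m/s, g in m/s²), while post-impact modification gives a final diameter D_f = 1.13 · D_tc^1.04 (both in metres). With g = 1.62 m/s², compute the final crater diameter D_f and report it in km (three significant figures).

D_f ≈ 4.23 km

v = 23600 m/s.
d^0.81 = 44.9^0.81 = 21.79
v^0.46 = 23600^0.46 = 102.7
g^-0.18 = 1.62^-0.18 = 0.9168
D_tc = 1.33 × 21.79 × 102.7 × 0.9168 = 2729 m
D_f = 1.13 × (2729)^1.04 = 4232 m
     = 4.232 km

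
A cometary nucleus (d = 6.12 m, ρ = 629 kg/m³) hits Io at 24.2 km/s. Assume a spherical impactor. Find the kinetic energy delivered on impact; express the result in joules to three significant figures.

v = 24200 m/s.
Mass m = (π/6) ρ d³ = (π/6) × 629 × (6.12)³ = 7.549 × 10^4 kg
E = ½ m v² = 0.5 × 7.549 × 10^4 × (24200)² = 2.210 × 10^13 J

E ≈ 2.21 × 10^13 J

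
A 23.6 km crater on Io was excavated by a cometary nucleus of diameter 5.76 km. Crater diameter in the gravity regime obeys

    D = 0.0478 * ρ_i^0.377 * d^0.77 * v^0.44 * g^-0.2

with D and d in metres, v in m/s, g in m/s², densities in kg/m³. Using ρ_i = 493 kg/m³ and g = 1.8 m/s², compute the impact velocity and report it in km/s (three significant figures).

v ≈ 14.7 km/s

Rearranging for v: v = [D / (0.0478 · 493^0.377 · 5760^0.77 · 1.8^-0.2)]^(1/0.44).
D = 23600 m.
493^0.377 = 10.36
5760^0.77 = 786.2
1.8^-0.2 = 0.8891
Denominator = 0.0478 × 10.36 × 786.2 × 0.8891 = 346.2
D / 346.2 = 23600 / 346.2 = 68.17
v = 68.17^(1/0.44) = 68.17^2.2727 = 14696 m/s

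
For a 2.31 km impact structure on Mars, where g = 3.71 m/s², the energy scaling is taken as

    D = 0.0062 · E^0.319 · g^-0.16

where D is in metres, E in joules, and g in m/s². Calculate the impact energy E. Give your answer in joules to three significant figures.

E ≈ 5.63 × 10^17 J

Rearranging: E = [D / (0.0062 · g^-0.16)]^(1/0.319).
D = 2310 m.
g^-0.16 = 3.71^-0.16 = 0.8108
D / (0.0062 × 0.8108) = 2310 / (5.027 × 10^-3) = 4.595 × 10^5
E = (4.595 × 10^5)^3.1348 = 5.625 × 10^17 J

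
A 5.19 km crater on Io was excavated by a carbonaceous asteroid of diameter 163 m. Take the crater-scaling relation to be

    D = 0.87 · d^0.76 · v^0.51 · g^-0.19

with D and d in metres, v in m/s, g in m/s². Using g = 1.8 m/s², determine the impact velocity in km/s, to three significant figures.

v ≈ 15.9 km/s

Rearranging for v: v = [D / (0.87 · 163^0.76 · 1.8^-0.19)]^(1/0.51).
D = 5190 m.
163^0.76 = 48.00
1.8^-0.19 = 0.8943
Denominator = 0.87 × 48.00 × 0.8943 = 37.35
D / 37.35 = 5190 / 37.35 = 139.0
v = 139.0^(1/0.51) = 139.0^1.9608 = 15923 m/s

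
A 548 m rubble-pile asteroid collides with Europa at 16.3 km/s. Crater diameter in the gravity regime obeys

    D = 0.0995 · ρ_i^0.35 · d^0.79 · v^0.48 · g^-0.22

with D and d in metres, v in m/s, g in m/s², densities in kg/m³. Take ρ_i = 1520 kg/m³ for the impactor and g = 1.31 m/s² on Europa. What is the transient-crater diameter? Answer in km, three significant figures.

In SI units: v = 16300 m/s.
ρ_i^0.35 = 1520^0.35 = 12.99
d^0.79 = 548^0.79 = 145.8
v^0.48 = 16300^0.48 = 105.2
g^-0.22 = 1.31^-0.22 = 0.9423
D = 0.0995 × 12.99 × 145.8 × 105.2 × 0.9423 = 18681 m
   = 18.68 km

D ≈ 18.7 km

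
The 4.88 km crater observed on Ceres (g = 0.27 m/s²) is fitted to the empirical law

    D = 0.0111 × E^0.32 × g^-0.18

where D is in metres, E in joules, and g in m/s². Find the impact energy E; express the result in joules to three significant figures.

E ≈ 2.06 × 10^17 J

Rearranging: E = [D / (0.0111 · g^-0.18)]^(1/0.32).
D = 4880 m.
g^-0.18 = 0.27^-0.18 = 1.266
D / (0.0111 × 1.266) = 4880 / (0.01405) = 3.473 × 10^5
E = (3.473 × 10^5)^3.125 = 2.064 × 10^17 J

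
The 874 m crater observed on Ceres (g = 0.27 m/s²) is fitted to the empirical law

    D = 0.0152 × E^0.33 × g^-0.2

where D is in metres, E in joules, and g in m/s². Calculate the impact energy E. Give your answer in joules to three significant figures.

Rearranging: E = [D / (0.0152 · g^-0.2)]^(1/0.33).
g^-0.2 = 0.27^-0.2 = 1.299
D / (0.0152 × 1.299) = 874 / (0.01974) = 4.428 × 10^4
E = (4.428 × 10^4)^3.0303 = 1.201 × 10^14 J

E ≈ 1.20 × 10^14 J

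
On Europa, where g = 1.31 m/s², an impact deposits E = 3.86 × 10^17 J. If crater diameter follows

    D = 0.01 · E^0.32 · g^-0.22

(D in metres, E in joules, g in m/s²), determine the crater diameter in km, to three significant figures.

D ≈ 4.00 km

E^0.32 = (3.86 × 10^17)^0.32 = 4.243 × 10^5
g^-0.22 = 1.31^-0.22 = 0.9423
D = 0.01 × 4.243 × 10^5 × 0.9423 = 3998 m
   = 3.998 km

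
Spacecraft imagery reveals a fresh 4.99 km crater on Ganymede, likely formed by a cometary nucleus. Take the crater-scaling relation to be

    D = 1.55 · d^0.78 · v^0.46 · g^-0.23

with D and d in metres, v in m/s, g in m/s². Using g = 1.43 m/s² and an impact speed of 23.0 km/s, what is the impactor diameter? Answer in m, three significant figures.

Rearranging for d: d = [D / (1.55 · 23000^0.46 · 1.43^-0.23)]^(1/0.78).
D = 4990 m.
23000^0.46 = 101.5
1.43^-0.23 = 0.9210
Denominator = 1.55 × 101.5 × 0.9210 = 144.9
D / 144.9 = 4990 / 144.9 = 34.44
d = 34.44^(1/0.78) = 34.44^1.2821 = 93.47 m

d ≈ 93.5 m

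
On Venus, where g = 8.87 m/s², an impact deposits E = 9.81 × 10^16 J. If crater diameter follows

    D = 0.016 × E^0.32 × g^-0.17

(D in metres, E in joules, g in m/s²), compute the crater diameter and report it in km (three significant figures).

D ≈ 3.02 km

E^0.32 = (9.81 × 10^16)^0.32 = 2.737 × 10^5
g^-0.17 = 8.87^-0.17 = 0.6900
D = 0.016 × 2.737 × 10^5 × 0.6900 = 3022 m
   = 3.022 km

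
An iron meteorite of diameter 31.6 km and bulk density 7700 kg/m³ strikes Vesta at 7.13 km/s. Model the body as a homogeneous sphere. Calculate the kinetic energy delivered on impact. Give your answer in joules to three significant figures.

E ≈ 3.23 × 10^24 J

d = 31600 m; v = 7130 m/s.
Mass m = (π/6) ρ d³ = (π/6) × 7700 × (31600)³ = 1.272 × 10^17 kg
E = ½ m v² = 0.5 × 1.272 × 10^17 × (7130)² = 3.233 × 10^24 J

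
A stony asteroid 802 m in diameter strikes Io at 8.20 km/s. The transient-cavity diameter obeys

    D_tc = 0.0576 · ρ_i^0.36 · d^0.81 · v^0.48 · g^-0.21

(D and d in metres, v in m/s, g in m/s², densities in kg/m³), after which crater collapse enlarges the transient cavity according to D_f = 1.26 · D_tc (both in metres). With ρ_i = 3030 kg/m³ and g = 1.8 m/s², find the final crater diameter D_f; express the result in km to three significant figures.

D_f ≈ 19.6 km

v = 8200 m/s.
ρ_i^0.36 = 3030^0.36 = 17.92
d^0.81 = 802^0.81 = 225.1
v^0.48 = 8200^0.48 = 75.62
g^-0.21 = 1.8^-0.21 = 0.8839
D_tc = 0.0576 × 17.92 × 225.1 × 75.62 × 0.8839 = 15530 m
D_f = 1.26 × 15530 = 19568 m
     = 19.57 km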